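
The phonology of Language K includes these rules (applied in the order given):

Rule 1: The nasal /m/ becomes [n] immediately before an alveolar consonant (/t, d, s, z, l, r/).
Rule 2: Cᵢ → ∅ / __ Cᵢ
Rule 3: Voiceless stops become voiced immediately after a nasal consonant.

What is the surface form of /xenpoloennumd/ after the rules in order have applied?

Rule 1 (nasal place assimilation): /m/ precedes the alveolar consonant /d/, so it assimilates in place to [n]. /xenpoloennumd/ → xenpoloennund.
Rule 2 (degemination): /nn/ is a geminate; the first /n/ deletes. /xenpoloennund/ → xenpoloenund.
Rule 3 (post-nasal voicing): /p/ is a voiceless stop immediately after the nasal /n/, so it voices to [b]. /xenpoloenund/ → xenboloenund.

xenboloenund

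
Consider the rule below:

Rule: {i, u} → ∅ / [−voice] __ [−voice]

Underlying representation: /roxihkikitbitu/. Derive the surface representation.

roxhkktbitu

/i/ is a high vowel flanked by voiceless consonants /x/ and /h/, so it deletes.
/i/ is a high vowel flanked by voiceless consonants /k/ and /k/, so it deletes.
/i/ is a high vowel flanked by voiceless consonants /k/ and /t/, so it deletes.
The other instances of /i/, /u/ do not occur in the required environment and remain unchanged.
Surface form: [roxhkktbitu].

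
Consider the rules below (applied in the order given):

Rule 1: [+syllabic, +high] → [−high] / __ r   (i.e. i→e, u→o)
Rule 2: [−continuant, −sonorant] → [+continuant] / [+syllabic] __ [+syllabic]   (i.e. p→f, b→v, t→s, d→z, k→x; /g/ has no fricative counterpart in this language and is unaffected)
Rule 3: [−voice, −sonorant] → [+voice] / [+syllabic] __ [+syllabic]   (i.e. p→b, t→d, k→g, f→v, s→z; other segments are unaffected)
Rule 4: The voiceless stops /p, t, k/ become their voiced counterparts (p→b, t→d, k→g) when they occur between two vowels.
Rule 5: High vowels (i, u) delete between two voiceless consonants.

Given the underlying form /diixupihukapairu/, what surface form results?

diixuvihxavaeru

Rule 1 (pre-rhotic lowering): /i/ is a high vowel immediately before /r/, so it lowers to [e]. /diixupihukapairu/ → diixupihukapaeru.
Rule 2 (intervocalic spirantization): /p/ is a stop between vowels /u/ and /i/, so it spirantizes to the fricative [f]. /k/ is a stop between vowels /u/ and /a/, so it spirantizes to the fricative [x]. /p/ is a stop between vowels /a/ and /a/, so it spirantizes to the fricative [f]. /diixupihukapaeru/ → diixufihuxafaeru.
Rule 3 (intervocalic voicing): /f/ is a voiceless obstruent between vowels /u/ and /i/, so it voices to [v]. /f/ is a voiceless obstruent between vowels /a/ and /a/, so it voices to [v]. /diixufihuxafaeru/ → diixuvihuxavaeru.
Rule 4 (intervocalic voicing): no segment meets the environment; /diixuvihuxavaeru/ is unchanged.
Rule 5 (high vowel syncope): /u/ is a high vowel flanked by voiceless consonants /h/ and /x/, so it deletes. /diixuvihuxavaeru/ → diixuvihxavaeru.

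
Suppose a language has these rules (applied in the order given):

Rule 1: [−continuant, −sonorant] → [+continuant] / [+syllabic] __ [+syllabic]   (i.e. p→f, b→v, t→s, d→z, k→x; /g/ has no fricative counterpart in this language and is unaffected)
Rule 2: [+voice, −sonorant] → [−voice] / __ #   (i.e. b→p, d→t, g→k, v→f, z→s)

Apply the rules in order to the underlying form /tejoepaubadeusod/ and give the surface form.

Rule 1 (intervocalic spirantization): /p/ is a stop between vowels /e/ and /a/, so it spirantizes to the fricative [f]. /b/ is a stop between vowels /u/ and /a/, so it spirantizes to the fricative [v]. /d/ is a stop between vowels /a/ and /e/, so it spirantizes to the fricative [z]. /tejoepaubadeusod/ → tejoefauvazeusod.
Rule 2 (final devoicing): /d/ is a voiced obstruent in word-final position, so it devoices to [t]. /tejoefauvazeusod/ → tejoefauvazeusot.

tejoefauvazeusot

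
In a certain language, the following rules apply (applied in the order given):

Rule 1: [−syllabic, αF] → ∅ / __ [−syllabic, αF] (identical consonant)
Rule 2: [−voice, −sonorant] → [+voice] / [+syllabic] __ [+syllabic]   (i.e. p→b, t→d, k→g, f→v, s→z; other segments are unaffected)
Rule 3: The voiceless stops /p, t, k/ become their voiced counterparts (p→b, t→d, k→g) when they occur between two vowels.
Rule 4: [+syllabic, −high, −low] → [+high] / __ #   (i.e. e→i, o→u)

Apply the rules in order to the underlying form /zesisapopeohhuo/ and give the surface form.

Rule 1 (degemination): /hh/ is a geminate; the first /h/ deletes. /zesisapopeohhuo/ → zesisapopeohuo.
Rule 2 (intervocalic voicing): /s/ is a voiceless obstruent between vowels /e/ and /i/, so it voices to [z]. /s/ is a voiceless obstruent between vowels /i/ and /a/, so it voices to [z]. /p/ is a voiceless obstruent between vowels /a/ and /o/, so it voices to [b]. /p/ is a voiceless obstruent between vowels /o/ and /e/, so it voices to [b]. /zesisapopeohuo/ → zezizabobeohuo.
Rule 3 (intervocalic voicing): no segment meets the environment; /zezizabobeohuo/ is unchanged.
Rule 4 (final vowel raising): /o/ is a mid vowel in word-final position, so it raises to [u]. /zezizabobeohuo/ → zezizabobeohuu.

zezizabobeohuu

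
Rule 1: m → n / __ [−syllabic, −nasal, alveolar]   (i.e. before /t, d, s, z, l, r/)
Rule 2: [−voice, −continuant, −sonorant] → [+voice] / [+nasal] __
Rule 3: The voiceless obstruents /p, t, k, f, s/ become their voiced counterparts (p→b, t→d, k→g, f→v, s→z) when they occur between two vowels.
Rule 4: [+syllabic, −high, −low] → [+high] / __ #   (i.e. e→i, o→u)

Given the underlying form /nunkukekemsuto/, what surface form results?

Rule 1 (nasal place assimilation): /m/ precedes the alveolar consonant /s/, so it assimilates in place to [n]. /nunkukekemsuto/ → nunkukekensuto.
Rule 2 (post-nasal voicing): /k/ is a voiceless stop immediately after the nasal /n/, so it voices to [g]. /nunkukekensuto/ → nungukekensuto.
Rule 3 (intervocalic voicing): /k/ is a voiceless obstruent between vowels /u/ and /e/, so it voices to [g]. /k/ is a voiceless obstruent between vowels /e/ and /e/, so it voices to [g]. /t/ is a voiceless obstruent between vowels /u/ and /o/, so it voices to [d]. /nungukekensuto/ → nungugegensudo.
Rule 4 (final vowel raising): /o/ is a mid vowel in word-final position, so it raises to [u]. /nungugegensudo/ → nungugegensudu.

nungugegensudu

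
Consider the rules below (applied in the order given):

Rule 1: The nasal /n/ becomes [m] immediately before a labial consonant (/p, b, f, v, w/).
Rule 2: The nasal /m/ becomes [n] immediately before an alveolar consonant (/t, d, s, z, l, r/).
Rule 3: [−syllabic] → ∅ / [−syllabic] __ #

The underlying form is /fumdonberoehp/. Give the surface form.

Rule 1 (nasal place assimilation): /n/ precedes the labial consonant /b/, so it assimilates in place to [m]. /fumdonberoehp/ → fumdomberoehp.
Rule 2 (nasal place assimilation): /m/ precedes the alveolar consonant /d/, so it assimilates in place to [n]. /fumdomberoehp/ → fundomberoehp.
Rule 3 (final cluster simplification): /p/ is the second consonant of a word-final cluster /hp/, so it deletes. /fundomberoehp/ → fundomberoeh.

fundomberoeh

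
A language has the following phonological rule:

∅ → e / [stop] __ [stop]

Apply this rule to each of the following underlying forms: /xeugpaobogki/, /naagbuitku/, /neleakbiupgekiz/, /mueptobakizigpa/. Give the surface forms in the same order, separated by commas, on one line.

xeugepaobogeki, naagebuiteku, neleakebiupegekiz, muepetobakizigepa

/xeugpaobogki/: /g/ and /p/ form a stop–stop cluster, so [e] is inserted between them. /g/ and /k/ form a stop–stop cluster, so [e] is inserted between them. → [xeugepaobogeki].
/naagbuitku/: /g/ and /b/ form a stop–stop cluster, so [e] is inserted between them. /t/ and /k/ form a stop–stop cluster, so [e] is inserted between them. → [naagebuiteku].
/neleakbiupgekiz/: /k/ and /b/ form a stop–stop cluster, so [e] is inserted between them. /p/ and /g/ form a stop–stop cluster, so [e] is inserted between them. → [neleakebiupegekiz].
/mueptobakizigpa/: /p/ and /t/ form a stop–stop cluster, so [e] is inserted between them. /g/ and /p/ form a stop–stop cluster, so [e] is inserted between them. → [muepetobakizigepa].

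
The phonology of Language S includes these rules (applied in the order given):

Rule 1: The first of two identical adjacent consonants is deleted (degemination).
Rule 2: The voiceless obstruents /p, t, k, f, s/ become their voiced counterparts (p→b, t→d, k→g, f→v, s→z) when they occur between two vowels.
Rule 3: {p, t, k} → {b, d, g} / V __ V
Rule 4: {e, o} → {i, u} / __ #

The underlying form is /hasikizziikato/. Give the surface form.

hazigiziigadu

Rule 1 (degemination): /zz/ is a geminate; the first /z/ deletes. /hasikizziikato/ → hasikiziikato.
Rule 2 (intervocalic voicing): /s/ is a voiceless obstruent between vowels /a/ and /i/, so it voices to [z]. /k/ is a voiceless obstruent between vowels /i/ and /i/, so it voices to [g]. /k/ is a voiceless obstruent between vowels /i/ and /a/, so it voices to [g]. /t/ is a voiceless obstruent between vowels /a/ and /o/, so it voices to [d]. /hasikiziikato/ → hazigiziigado.
Rule 3 (intervocalic voicing): no segment meets the environment; /hazigiziigado/ is unchanged.
Rule 4 (final vowel raising): /o/ is a mid vowel in word-final position, so it raises to [u]. /hazigiziigado/ → hazigiziigadu.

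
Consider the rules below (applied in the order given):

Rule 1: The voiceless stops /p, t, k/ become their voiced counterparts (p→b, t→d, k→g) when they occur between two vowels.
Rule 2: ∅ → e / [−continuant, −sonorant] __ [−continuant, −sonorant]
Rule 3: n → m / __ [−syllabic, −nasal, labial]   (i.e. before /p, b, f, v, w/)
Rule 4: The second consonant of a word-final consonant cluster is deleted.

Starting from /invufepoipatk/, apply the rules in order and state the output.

Rule 1 (intervocalic voicing): /p/ is a voiceless stop between vowels /e/ and /o/, so it voices to [b]. /p/ is a voiceless stop between vowels /i/ and /a/, so it voices to [b]. /invufepoipatk/ → invufeboibatk.
Rule 2 (stop-cluster e-epenthesis): /t/ and /k/ form a stop–stop cluster, so [e] is inserted between them. /invufeboibatk/ → invufeboibatek.
Rule 3 (nasal place assimilation): /n/ precedes the labial consonant /v/, so it assimilates in place to [m]. /invufeboibatek/ → imvufeboibatek.
Rule 4 (final cluster simplification): no segment meets the environment; /imvufeboibatek/ is unchanged.

imvufeboibatek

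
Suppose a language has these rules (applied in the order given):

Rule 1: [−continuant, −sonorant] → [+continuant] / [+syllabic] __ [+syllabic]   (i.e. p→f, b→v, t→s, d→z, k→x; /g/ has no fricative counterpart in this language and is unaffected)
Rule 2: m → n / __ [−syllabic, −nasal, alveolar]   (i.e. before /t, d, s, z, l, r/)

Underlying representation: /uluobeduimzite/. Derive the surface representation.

uluovezuinzise

Rule 1 (intervocalic spirantization): /b/ is a stop between vowels /o/ and /e/, so it spirantizes to the fricative [v]. /d/ is a stop between vowels /e/ and /u/, so it spirantizes to the fricative [z]. /t/ is a stop between vowels /i/ and /e/, so it spirantizes to the fricative [s]. /uluobeduimzite/ → uluovezuimzise.
Rule 2 (nasal place assimilation): /m/ precedes the alveolar consonant /z/, so it assimilates in place to [n]. /uluovezuimzise/ → uluovezuinzise.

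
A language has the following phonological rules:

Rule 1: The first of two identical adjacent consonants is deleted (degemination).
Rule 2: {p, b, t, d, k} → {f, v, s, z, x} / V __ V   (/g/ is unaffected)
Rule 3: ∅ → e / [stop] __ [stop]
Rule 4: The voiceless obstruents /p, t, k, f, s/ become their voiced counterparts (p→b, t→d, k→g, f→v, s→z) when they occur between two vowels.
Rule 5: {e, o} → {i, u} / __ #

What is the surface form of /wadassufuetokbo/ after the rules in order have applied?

wazazuvuezogebu

Rule 1 (degemination): /ss/ is a geminate; the first /s/ deletes. /wadassufuetokbo/ → wadasufuetokbo.
Rule 2 (intervocalic spirantization): /d/ is a stop between vowels /a/ and /a/, so it spirantizes to the fricative [z]. /t/ is a stop between vowels /e/ and /o/, so it spirantizes to the fricative [s]. /wadasufuetokbo/ → wazasufuesokbo.
Rule 3 (stop-cluster e-epenthesis): /k/ and /b/ form a stop–stop cluster, so [e] is inserted between them. /wazasufuesokbo/ → wazasufuesokebo.
Rule 4 (intervocalic voicing): /s/ is a voiceless obstruent between vowels /a/ and /u/, so it voices to [z]. /f/ is a voiceless obstruent between vowels /u/ and /u/, so it voices to [v]. /s/ is a voiceless obstruent between vowels /e/ and /o/, so it voices to [z]. /k/ is a voiceless obstruent between vowels /o/ and /e/, so it voices to [g]. /wazasufuesokebo/ → wazazuvuezogebo.
Rule 5 (final vowel raising): /o/ is a mid vowel in word-final position, so it raises to [u]. /wazazuvuezogebo/ → wazazuvuezogebu.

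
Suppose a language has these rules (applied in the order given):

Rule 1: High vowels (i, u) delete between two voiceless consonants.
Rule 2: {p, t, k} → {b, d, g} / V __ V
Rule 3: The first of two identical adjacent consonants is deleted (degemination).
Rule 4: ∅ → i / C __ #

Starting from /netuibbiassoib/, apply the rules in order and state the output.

neduibiasoibi

Rule 1 (high vowel syncope): no segment meets the environment; /netuibbiassoib/ is unchanged.
Rule 2 (intervocalic voicing): /t/ is a voiceless stop between vowels /e/ and /u/, so it voices to [d]. /netuibbiassoib/ → neduibbiassoib.
Rule 3 (degemination): /bb/ is a geminate; the first /b/ deletes. /ss/ is a geminate; the first /s/ deletes. /neduibbiassoib/ → neduibiasoib.
Rule 4 (final i-epenthesis): the form ends in the consonant /b/, so [i] is inserted word-finally. /neduibiasoib/ → neduibiasoibi.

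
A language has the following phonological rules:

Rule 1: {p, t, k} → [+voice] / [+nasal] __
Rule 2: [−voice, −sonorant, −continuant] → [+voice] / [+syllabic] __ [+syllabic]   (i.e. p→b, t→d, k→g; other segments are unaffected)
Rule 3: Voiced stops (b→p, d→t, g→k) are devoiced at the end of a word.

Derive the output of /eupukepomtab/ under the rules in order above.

eubugebomdap

Rule 1 (post-nasal voicing): /t/ is a voiceless stop immediately after the nasal /m/, so it voices to [d]. /eupukepomtab/ → eupukepomdab.
Rule 2 (intervocalic voicing): /p/ is a voiceless stop between vowels /u/ and /u/, so it voices to [b]. /k/ is a voiceless stop between vowels /u/ and /e/, so it voices to [g]. /p/ is a voiceless stop between vowels /e/ and /o/, so it voices to [b]. /eupukepomdab/ → eubugebomdab.
Rule 3 (final devoicing): /b/ is a voiced stop in word-final position, so it devoices to [p]. /eubugebomdab/ → eubugebomdap.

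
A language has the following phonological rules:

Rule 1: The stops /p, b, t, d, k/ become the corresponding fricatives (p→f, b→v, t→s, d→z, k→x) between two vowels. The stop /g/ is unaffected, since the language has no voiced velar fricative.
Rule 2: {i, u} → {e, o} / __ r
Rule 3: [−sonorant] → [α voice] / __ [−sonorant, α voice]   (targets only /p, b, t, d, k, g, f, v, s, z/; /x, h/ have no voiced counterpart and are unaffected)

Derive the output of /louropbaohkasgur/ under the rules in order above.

loorobbaohkazgor

Rule 1 (intervocalic spirantization): no segment meets the environment; /louropbaohkasgur/ is unchanged.
Rule 2 (pre-rhotic lowering): /u/ is a high vowel immediately before /r/, so it lowers to [o]. /u/ is a high vowel immediately before /r/, so it lowers to [o]. /louropbaohkasgur/ → looropbaohkasgor.
Rule 3 (regressive voicing assimilation): /p/ precedes the voiced obstruent /b/, so it voices to [b] by assimilation. /s/ precedes the voiced obstruent /g/, so it voices to [z] by assimilation. /looropbaohkasgor/ → loorobbaohkazgor.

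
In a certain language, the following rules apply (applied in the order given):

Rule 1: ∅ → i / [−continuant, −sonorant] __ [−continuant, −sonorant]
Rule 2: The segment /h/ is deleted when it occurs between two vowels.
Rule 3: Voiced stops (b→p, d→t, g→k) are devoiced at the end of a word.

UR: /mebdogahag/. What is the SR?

mebidogaak

Rule 1 (stop-cluster i-epenthesis): /b/ and /d/ form a stop–stop cluster, so [i] is inserted between them. /mebdogahag/ → mebidogahag.
Rule 2 (intervocalic h-deletion): /h/ occurs between vowels /a/ and /a/, so it deletes. /mebidogahag/ → mebidogaag.
Rule 3 (final devoicing): /g/ is a voiced stop in word-final position, so it devoices to [k]. /mebidogaag/ → mebidogaak.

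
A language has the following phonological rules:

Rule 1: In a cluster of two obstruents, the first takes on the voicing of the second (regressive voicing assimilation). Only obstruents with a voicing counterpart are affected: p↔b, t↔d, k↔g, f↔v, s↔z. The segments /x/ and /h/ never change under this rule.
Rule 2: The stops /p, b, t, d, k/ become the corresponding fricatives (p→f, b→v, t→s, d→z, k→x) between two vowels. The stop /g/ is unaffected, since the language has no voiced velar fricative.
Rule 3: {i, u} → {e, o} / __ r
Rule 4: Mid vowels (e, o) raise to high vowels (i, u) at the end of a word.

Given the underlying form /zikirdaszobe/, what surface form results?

zixerdazzovi

Rule 1 (regressive voicing assimilation): /s/ precedes the voiced obstruent /z/, so it voices to [z] by assimilation. /zikirdaszobe/ → zikirdazzobe.
Rule 2 (intervocalic spirantization): /k/ is a stop between vowels /i/ and /i/, so it spirantizes to the fricative [x]. /b/ is a stop between vowels /o/ and /e/, so it spirantizes to the fricative [v]. /zikirdazzobe/ → zixirdazzove.
Rule 3 (pre-rhotic lowering): /i/ is a high vowel immediately before /r/, so it lowers to [e]. /zixirdazzove/ → zixerdazzove.
Rule 4 (final vowel raising): /e/ is a mid vowel in word-final position, so it raises to [i]. /zixerdazzove/ → zixerdazzovi.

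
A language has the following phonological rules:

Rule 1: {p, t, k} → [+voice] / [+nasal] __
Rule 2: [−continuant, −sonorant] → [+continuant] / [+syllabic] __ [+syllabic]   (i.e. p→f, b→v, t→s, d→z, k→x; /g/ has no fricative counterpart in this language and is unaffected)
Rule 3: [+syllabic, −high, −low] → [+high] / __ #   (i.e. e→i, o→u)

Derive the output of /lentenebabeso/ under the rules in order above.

Rule 1 (post-nasal voicing): /t/ is a voiceless stop immediately after the nasal /n/, so it voices to [d]. /lentenebabeso/ → lendenebabeso.
Rule 2 (intervocalic spirantization): /b/ is a stop between vowels /e/ and /a/, so it spirantizes to the fricative [v]. /b/ is a stop between vowels /a/ and /e/, so it spirantizes to the fricative [v]. /lendenebabeso/ → lendenevaveso.
Rule 3 (final vowel raising): /o/ is a mid vowel in word-final position, so it raises to [u]. /lendenevaveso/ → lendenevavesu.

lendenevavesu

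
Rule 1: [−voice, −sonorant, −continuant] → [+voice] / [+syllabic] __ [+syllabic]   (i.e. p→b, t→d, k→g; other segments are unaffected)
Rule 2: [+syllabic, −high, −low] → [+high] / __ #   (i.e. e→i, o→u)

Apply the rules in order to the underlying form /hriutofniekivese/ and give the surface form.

Rule 1 (intervocalic voicing): /t/ is a voiceless stop between vowels /u/ and /o/, so it voices to [d]. /k/ is a voiceless stop between vowels /e/ and /i/, so it voices to [g]. /hriutofniekivese/ → hriudofniegivese.
Rule 2 (final vowel raising): /e/ is a mid vowel in word-final position, so it raises to [i]. /hriudofniegivese/ → hriudofniegivesi.

hriudofniegivesi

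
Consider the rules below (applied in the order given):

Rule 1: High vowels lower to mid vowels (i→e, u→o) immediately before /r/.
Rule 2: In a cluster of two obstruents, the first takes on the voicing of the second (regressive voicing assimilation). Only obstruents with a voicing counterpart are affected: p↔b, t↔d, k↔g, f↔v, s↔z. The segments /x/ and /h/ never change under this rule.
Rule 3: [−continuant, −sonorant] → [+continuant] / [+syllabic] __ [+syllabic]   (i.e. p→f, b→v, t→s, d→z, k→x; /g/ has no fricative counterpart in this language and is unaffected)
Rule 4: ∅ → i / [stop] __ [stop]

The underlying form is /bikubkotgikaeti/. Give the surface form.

bixupikodigixaesi

Rule 1 (pre-rhotic lowering): no segment meets the environment; /bikubkotgikaeti/ is unchanged.
Rule 2 (regressive voicing assimilation): /b/ precedes the voiceless obstruent /k/, so it devoices to [p] by assimilation. /t/ precedes the voiced obstruent /g/, so it voices to [d] by assimilation. /bikubkotgikaeti/ → bikupkodgikaeti.
Rule 3 (intervocalic spirantization): /k/ is a stop between vowels /i/ and /u/, so it spirantizes to the fricative [x]. /k/ is a stop between vowels /i/ and /a/, so it spirantizes to the fricative [x]. /t/ is a stop between vowels /e/ and /i/, so it spirantizes to the fricative [s]. /bikupkodgikaeti/ → bixupkodgixaesi.
Rule 4 (stop-cluster i-epenthesis): /p/ and /k/ form a stop–stop cluster, so [i] is inserted between them. /d/ and /g/ form a stop–stop cluster, so [i] is inserted between them. /bixupkodgixaesi/ → bixupikodigixaesi.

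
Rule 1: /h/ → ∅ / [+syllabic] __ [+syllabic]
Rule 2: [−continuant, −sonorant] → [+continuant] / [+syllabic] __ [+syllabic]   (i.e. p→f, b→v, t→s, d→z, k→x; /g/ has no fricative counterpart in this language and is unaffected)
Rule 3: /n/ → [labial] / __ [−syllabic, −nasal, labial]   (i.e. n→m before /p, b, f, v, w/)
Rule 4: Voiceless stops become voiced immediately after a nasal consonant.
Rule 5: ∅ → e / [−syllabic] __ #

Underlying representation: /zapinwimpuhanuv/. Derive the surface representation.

zafimwimbuanuve

Rule 1 (intervocalic h-deletion): /h/ occurs between vowels /u/ and /a/, so it deletes. /zapinwimpuhanuv/ → zapinwimpuanuv.
Rule 2 (intervocalic spirantization): /p/ is a stop between vowels /a/ and /i/, so it spirantizes to the fricative [f]. /zapinwimpuanuv/ → zafinwimpuanuv.
Rule 3 (nasal place assimilation): /n/ precedes the labial consonant /w/, so it assimilates in place to [m]. /zafinwimpuanuv/ → zafimwimpuanuv.
Rule 4 (post-nasal voicing): /p/ is a voiceless stop immediately after the nasal /m/, so it voices to [b]. /zafimwimpuanuv/ → zafimwimbuanuv.
Rule 5 (final e-epenthesis): the form ends in the consonant /v/, so [e] is inserted word-finally. /zafimwimbuanuv/ → zafimwimbuanuve.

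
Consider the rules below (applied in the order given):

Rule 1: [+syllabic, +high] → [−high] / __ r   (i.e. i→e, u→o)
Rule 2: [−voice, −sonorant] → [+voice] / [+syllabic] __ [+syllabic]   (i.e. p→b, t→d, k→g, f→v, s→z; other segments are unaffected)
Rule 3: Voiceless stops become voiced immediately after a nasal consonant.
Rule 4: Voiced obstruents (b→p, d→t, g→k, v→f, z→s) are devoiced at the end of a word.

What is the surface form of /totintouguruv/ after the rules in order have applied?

Rule 1 (pre-rhotic lowering): /u/ is a high vowel immediately before /r/, so it lowers to [o]. /totintouguruv/ → totintougoruv.
Rule 2 (intervocalic voicing): /t/ is a voiceless obstruent between vowels /o/ and /i/, so it voices to [d]. /totintougoruv/ → todintougoruv.
Rule 3 (post-nasal voicing): /t/ is a voiceless stop immediately after the nasal /n/, so it voices to [d]. /todintougoruv/ → todindougoruv.
Rule 4 (final devoicing): /v/ is a voiced obstruent in word-final position, so it devoices to [f]. /todindougoruv/ → todindougoruf.

todindougoruf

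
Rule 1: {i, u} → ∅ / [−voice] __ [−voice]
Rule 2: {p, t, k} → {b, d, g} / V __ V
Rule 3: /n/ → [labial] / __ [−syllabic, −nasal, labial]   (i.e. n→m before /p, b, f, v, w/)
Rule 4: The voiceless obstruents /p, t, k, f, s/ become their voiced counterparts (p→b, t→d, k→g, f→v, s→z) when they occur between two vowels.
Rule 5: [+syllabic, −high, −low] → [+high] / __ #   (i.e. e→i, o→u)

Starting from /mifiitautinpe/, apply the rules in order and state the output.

Rule 1 (high vowel syncope): no segment meets the environment; /mifiitautinpe/ is unchanged.
Rule 2 (intervocalic voicing): /t/ is a voiceless stop between vowels /i/ and /a/, so it voices to [d]. /t/ is a voiceless stop between vowels /u/ and /i/, so it voices to [d]. /mifiitautinpe/ → mifiidaudinpe.
Rule 3 (nasal place assimilation): /n/ precedes the labial consonant /p/, so it assimilates in place to [m]. /mifiidaudinpe/ → mifiidaudimpe.
Rule 4 (intervocalic voicing): /f/ is a voiceless obstruent between vowels /i/ and /i/, so it voices to [v]. /mifiidaudimpe/ → miviidaudimpe.
Rule 5 (final vowel raising): /e/ is a mid vowel in word-final position, so it raises to [i]. /miviidaudimpe/ → miviidaudimpi.

miviidaudimpi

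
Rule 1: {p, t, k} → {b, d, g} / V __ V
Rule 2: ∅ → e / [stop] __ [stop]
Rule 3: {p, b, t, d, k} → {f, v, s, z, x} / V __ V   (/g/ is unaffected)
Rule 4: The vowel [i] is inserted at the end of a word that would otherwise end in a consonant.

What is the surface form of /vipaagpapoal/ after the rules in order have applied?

vivaagefavoali

Rule 1 (intervocalic voicing): /p/ is a voiceless stop between vowels /i/ and /a/, so it voices to [b]. /p/ is a voiceless stop between vowels /a/ and /o/, so it voices to [b]. /vipaagpapoal/ → vibaagpaboal.
Rule 2 (stop-cluster e-epenthesis): /g/ and /p/ form a stop–stop cluster, so [e] is inserted between them. /vibaagpaboal/ → vibaagepaboal.
Rule 3 (intervocalic spirantization): /b/ is a stop between vowels /i/ and /a/, so it spirantizes to the fricative [v]. /p/ is a stop between vowels /e/ and /a/, so it spirantizes to the fricative [f]. /b/ is a stop between vowels /a/ and /o/, so it spirantizes to the fricative [v]. /vibaagepaboal/ → vivaagefavoal.
Rule 4 (final i-epenthesis): the form ends in the consonant /l/, so [i] is inserted word-finally. /vivaagefavoal/ → vivaagefavoali.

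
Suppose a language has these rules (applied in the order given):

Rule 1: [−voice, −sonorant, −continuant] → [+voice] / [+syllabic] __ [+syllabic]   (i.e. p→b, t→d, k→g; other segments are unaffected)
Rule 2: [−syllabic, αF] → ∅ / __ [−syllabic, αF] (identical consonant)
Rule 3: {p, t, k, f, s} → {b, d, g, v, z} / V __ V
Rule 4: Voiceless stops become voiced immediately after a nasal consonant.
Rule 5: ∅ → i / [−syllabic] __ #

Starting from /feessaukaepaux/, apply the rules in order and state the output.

feezaugaebauxi

Rule 1 (intervocalic voicing): /k/ is a voiceless stop between vowels /u/ and /a/, so it voices to [g]. /p/ is a voiceless stop between vowels /e/ and /a/, so it voices to [b]. /feessaukaepaux/ → feessaugaebaux.
Rule 2 (degemination): /ss/ is a geminate; the first /s/ deletes. /feessaugaebaux/ → feesaugaebaux.
Rule 3 (intervocalic voicing): /s/ is a voiceless obstruent between vowels /e/ and /a/, so it voices to [z]. /feesaugaebaux/ → feezaugaebaux.
Rule 4 (post-nasal voicing): no segment meets the environment; /feezaugaebaux/ is unchanged.
Rule 5 (final i-epenthesis): the form ends in the consonant /x/, so [i] is inserted word-finally. /feezaugaebaux/ → feezaugaebauxi.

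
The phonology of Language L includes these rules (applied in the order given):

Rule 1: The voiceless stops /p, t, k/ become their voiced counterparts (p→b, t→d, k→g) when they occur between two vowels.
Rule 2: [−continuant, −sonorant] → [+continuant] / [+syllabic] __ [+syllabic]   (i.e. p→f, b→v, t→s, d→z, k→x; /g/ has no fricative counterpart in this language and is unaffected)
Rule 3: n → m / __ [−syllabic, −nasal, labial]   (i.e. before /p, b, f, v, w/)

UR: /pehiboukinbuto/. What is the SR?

pehivougimbuzo

Rule 1 (intervocalic voicing): /k/ is a voiceless stop between vowels /u/ and /i/, so it voices to [g]. /t/ is a voiceless stop between vowels /u/ and /o/, so it voices to [d]. /pehiboukinbuto/ → pehibouginbudo.
Rule 2 (intervocalic spirantization): /b/ is a stop between vowels /i/ and /o/, so it spirantizes to the fricative [v]. /d/ is a stop between vowels /u/ and /o/, so it spirantizes to the fricative [z]. /pehibouginbudo/ → pehivouginbuzo.
Rule 3 (nasal place assimilation): /n/ precedes the labial consonant /b/, so it assimilates in place to [m]. /pehivouginbuzo/ → pehivougimbuzo.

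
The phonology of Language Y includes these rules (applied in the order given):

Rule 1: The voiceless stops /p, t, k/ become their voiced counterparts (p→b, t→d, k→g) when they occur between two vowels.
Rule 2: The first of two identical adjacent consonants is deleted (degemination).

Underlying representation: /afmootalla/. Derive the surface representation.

afmoodala

Rule 1 (intervocalic voicing): /t/ is a voiceless stop between vowels /o/ and /a/, so it voices to [d]. /afmootalla/ → afmoodalla.
Rule 2 (degemination): /ll/ is a geminate; the first /l/ deletes. /afmoodalla/ → afmoodala.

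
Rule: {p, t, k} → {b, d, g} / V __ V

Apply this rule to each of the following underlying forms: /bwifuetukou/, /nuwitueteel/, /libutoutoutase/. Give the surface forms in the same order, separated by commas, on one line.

bwifuedugou, nuwiduedeel, libudoudoudase

/bwifuetukou/: /t/ is a voiceless stop between vowels /e/ and /u/, so it voices to [d]. /k/ is a voiceless stop between vowels /u/ and /o/, so it voices to [g]. → [bwifuedugou].
/nuwitueteel/: /t/ is a voiceless stop between vowels /i/ and /u/, so it voices to [d]. /t/ is a voiceless stop between vowels /e/ and /e/, so it voices to [d]. → [nuwiduedeel].
/libutoutoutase/: /t/ is a voiceless stop between vowels /u/ and /o/, so it voices to [d]. /t/ is a voiceless stop between vowels /u/ and /o/, so it voices to [d]. /t/ is a voiceless stop between vowels /u/ and /a/, so it voices to [d]. → [libudoudoudase].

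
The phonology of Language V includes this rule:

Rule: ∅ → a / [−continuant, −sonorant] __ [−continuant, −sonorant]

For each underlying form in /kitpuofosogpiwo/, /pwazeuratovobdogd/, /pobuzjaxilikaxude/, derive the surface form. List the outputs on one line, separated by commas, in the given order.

kitapuofosogapiwo, pwazeuratovobadogad, pobuzjaxilikaxude

/kitpuofosogpiwo/: /t/ and /p/ form a stop–stop cluster, so [a] is inserted between them. /g/ and /p/ form a stop–stop cluster, so [a] is inserted between them. → [kitapuofosogapiwo].
/pwazeuratovobdogd/: /b/ and /d/ form a stop–stop cluster, so [a] is inserted between them. /g/ and /d/ form a stop–stop cluster, so [a] is inserted between them. → [pwazeuratovobadogad].
/pobuzjaxilikaxude/: the rule's environment is not met; surfaces unchanged as [pobuzjaxilikaxude].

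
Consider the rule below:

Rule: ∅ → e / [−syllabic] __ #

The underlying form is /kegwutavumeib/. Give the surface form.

kegwutavumeibe

the form ends in the consonant /b/, so [e] is inserted word-finally.
Surface form: [kegwutavumeibe].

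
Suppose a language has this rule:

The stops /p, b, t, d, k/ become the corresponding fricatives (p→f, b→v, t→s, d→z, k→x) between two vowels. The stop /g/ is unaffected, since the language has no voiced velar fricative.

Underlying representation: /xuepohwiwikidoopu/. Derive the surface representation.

xuefohwiwixizoofu

/p/ is a stop between vowels /e/ and /o/, so it spirantizes to the fricative [f].
/k/ is a stop between vowels /i/ and /i/, so it spirantizes to the fricative [x].
/d/ is a stop between vowels /i/ and /o/, so it spirantizes to the fricative [z].
/p/ is a stop between vowels /o/ and /u/, so it spirantizes to the fricative [f].
Surface form: [xuefohwiwixizoofu].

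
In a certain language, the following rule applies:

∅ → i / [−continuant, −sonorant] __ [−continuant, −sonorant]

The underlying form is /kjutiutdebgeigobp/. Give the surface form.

kjutiutidebigeigobip

/t/ and /d/ form a stop–stop cluster, so [i] is inserted between them.
/b/ and /g/ form a stop–stop cluster, so [i] is inserted between them.
/b/ and /p/ form a stop–stop cluster, so [i] is inserted between them.
Surface form: [kjutiutidebigeigobip].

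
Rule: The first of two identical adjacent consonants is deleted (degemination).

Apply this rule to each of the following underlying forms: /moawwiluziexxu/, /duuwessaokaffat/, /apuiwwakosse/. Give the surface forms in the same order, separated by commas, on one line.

/moawwiluziexxu/: /ww/ is a geminate; the first /w/ deletes. /xx/ is a geminate; the first /x/ deletes. → [moawiluziexu].
/duuwessaokaffat/: /ss/ is a geminate; the first /s/ deletes. /ff/ is a geminate; the first /f/ deletes. → [duuwesaokafat].
/apuiwwakosse/: /ww/ is a geminate; the first /w/ deletes. /ss/ is a geminate; the first /s/ deletes. → [apuiwakose].

moawiluziexu, duuwesaokafat, apuiwakose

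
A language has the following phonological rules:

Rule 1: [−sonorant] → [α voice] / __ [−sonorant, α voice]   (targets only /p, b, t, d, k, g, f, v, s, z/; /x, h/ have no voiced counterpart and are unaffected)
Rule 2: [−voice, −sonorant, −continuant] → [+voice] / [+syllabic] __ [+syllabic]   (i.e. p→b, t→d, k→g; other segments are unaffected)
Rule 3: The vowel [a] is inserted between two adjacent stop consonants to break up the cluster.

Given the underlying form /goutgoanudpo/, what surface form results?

Rule 1 (regressive voicing assimilation): /t/ precedes the voiced obstruent /g/, so it voices to [d] by assimilation. /d/ precedes the voiceless obstruent /p/, so it devoices to [t] by assimilation. /goutgoanudpo/ → goudgoanutpo.
Rule 2 (intervocalic voicing): no segment meets the environment; /goudgoanutpo/ is unchanged.
Rule 3 (stop-cluster a-epenthesis): /d/ and /g/ form a stop–stop cluster, so [a] is inserted between them. /t/ and /p/ form a stop–stop cluster, so [a] is inserted between them. /goudgoanutpo/ → goudagoanutapo.

goudagoanutapo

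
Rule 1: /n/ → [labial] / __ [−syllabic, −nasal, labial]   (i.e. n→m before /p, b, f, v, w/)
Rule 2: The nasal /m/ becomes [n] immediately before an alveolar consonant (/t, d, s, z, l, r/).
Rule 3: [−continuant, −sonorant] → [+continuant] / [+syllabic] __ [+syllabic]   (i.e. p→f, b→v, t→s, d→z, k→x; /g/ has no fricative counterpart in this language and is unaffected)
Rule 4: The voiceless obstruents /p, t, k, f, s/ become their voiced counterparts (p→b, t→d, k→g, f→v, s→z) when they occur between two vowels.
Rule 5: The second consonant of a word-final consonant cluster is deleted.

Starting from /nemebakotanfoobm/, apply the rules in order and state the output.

Rule 1 (nasal place assimilation): /n/ precedes the labial consonant /f/, so it assimilates in place to [m]. /nemebakotanfoobm/ → nemebakotamfoobm.
Rule 2 (nasal place assimilation): no segment meets the environment; /nemebakotamfoobm/ is unchanged.
Rule 3 (intervocalic spirantization): /b/ is a stop between vowels /e/ and /a/, so it spirantizes to the fricative [v]. /k/ is a stop between vowels /a/ and /o/, so it spirantizes to the fricative [x]. /t/ is a stop between vowels /o/ and /a/, so it spirantizes to the fricative [s]. /nemebakotamfoobm/ → nemevaxosamfoobm.
Rule 4 (intervocalic voicing): /s/ is a voiceless obstruent between vowels /o/ and /a/, so it voices to [z]. /nemevaxosamfoobm/ → nemevaxozamfoobm.
Rule 5 (final cluster simplification): /m/ is the second consonant of a word-final cluster /bm/, so it deletes. /nemevaxozamfoobm/ → nemevaxozamfoob.

nemevaxozamfoob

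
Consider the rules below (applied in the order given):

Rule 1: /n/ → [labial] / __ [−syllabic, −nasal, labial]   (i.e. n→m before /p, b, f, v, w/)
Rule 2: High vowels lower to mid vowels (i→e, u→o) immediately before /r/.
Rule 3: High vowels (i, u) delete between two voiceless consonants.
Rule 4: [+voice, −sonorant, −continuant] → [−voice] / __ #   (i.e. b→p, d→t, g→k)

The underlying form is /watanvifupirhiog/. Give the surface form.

watamvifperhiok

Rule 1 (nasal place assimilation): /n/ precedes the labial consonant /v/, so it assimilates in place to [m]. /watanvifupirhiog/ → watamvifupirhiog.
Rule 2 (pre-rhotic lowering): /i/ is a high vowel immediately before /r/, so it lowers to [e]. /watamvifupirhiog/ → watamvifuperhiog.
Rule 3 (high vowel syncope): /u/ is a high vowel flanked by voiceless consonants /f/ and /p/, so it deletes. /watamvifuperhiog/ → watamvifperhiog.
Rule 4 (final devoicing): /g/ is a voiced stop in word-final position, so it devoices to [k]. /watamvifperhiog/ → watamvifperhiok.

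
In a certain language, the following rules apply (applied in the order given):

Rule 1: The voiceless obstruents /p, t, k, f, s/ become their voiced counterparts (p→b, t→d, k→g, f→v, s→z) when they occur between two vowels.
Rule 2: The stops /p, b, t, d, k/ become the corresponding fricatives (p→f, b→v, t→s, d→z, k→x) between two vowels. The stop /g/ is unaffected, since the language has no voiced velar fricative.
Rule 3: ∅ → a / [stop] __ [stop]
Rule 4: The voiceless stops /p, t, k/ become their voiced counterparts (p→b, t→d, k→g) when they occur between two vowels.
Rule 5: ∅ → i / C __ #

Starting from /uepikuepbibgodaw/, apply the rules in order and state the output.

ueviguebabibagozawi

Rule 1 (intervocalic voicing): /p/ is a voiceless obstruent between vowels /e/ and /i/, so it voices to [b]. /k/ is a voiceless obstruent between vowels /i/ and /u/, so it voices to [g]. /uepikuepbibgodaw/ → uebiguepbibgodaw.
Rule 2 (intervocalic spirantization): /b/ is a stop between vowels /e/ and /i/, so it spirantizes to the fricative [v]. /d/ is a stop between vowels /o/ and /a/, so it spirantizes to the fricative [z]. /uebiguepbibgodaw/ → ueviguepbibgozaw.
Rule 3 (stop-cluster a-epenthesis): /p/ and /b/ form a stop–stop cluster, so [a] is inserted between them. /b/ and /g/ form a stop–stop cluster, so [a] is inserted between them. /ueviguepbibgozaw/ → ueviguepabibagozaw.
Rule 4 (intervocalic voicing): /p/ is a voiceless stop between vowels /e/ and /a/, so it voices to [b]. /ueviguepabibagozaw/ → ueviguebabibagozaw.
Rule 5 (final i-epenthesis): the form ends in the consonant /w/, so [i] is inserted word-finally. /ueviguebabibagozaw/ → ueviguebabibagozawi.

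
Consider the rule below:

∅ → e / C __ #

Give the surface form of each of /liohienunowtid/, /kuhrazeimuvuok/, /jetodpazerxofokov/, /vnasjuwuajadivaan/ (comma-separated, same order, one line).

liohienunowtide, kuhrazeimuvuoke, jetodpazerxofokove, vnasjuwuajadivaane

/liohienunowtid/: the form ends in the consonant /d/, so [e] is inserted word-finally. → [liohienunowtide].
/kuhrazeimuvuok/: the form ends in the consonant /k/, so [e] is inserted word-finally. → [kuhrazeimuvuoke].
/jetodpazerxofokov/: the form ends in the consonant /v/, so [e] is inserted word-finally. → [jetodpazerxofokove].
/vnasjuwuajadivaan/: the form ends in the consonant /n/, so [e] is inserted word-finally. → [vnasjuwuajadivaane].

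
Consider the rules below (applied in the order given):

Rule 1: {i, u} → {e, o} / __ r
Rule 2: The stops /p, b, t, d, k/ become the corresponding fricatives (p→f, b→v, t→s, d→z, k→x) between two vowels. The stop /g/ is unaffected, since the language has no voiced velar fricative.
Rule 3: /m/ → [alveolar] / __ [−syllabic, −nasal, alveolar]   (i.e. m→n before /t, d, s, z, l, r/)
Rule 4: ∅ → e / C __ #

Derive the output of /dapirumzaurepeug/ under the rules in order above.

daferunzaorefeuge

Rule 1 (pre-rhotic lowering): /i/ is a high vowel immediately before /r/, so it lowers to [e]. /u/ is a high vowel immediately before /r/, so it lowers to [o]. /dapirumzaurepeug/ → daperumzaorepeug.
Rule 2 (intervocalic spirantization): /p/ is a stop between vowels /a/ and /e/, so it spirantizes to the fricative [f]. /p/ is a stop between vowels /e/ and /e/, so it spirantizes to the fricative [f]. /daperumzaorepeug/ → daferumzaorefeug.
Rule 3 (nasal place assimilation): /m/ precedes the alveolar consonant /z/, so it assimilates in place to [n]. /daferumzaorefeug/ → daferunzaorefeug.
Rule 4 (final e-epenthesis): the form ends in the consonant /g/, so [e] is inserted word-finally. /daferunzaorefeug/ → daferunzaorefeuge.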